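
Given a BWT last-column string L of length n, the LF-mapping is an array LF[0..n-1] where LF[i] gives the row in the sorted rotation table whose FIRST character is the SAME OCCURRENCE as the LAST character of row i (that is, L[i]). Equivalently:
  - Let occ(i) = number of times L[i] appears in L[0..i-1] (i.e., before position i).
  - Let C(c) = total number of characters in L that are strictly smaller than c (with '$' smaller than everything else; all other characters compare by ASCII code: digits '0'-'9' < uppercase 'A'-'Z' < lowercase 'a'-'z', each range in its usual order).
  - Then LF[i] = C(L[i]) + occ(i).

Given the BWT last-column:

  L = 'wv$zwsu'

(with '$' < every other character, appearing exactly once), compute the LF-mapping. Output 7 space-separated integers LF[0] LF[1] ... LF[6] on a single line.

Answer: 4 3 0 6 5 1 2

Derivation:
Char counts: '$':1, 's':1, 'u':1, 'v':1, 'w':2, 'z':1
C (first-col start): C('$')=0, C('s')=1, C('u')=2, C('v')=3, C('w')=4, C('z')=6
L[0]='w': occ=0, LF[0]=C('w')+0=4+0=4
L[1]='v': occ=0, LF[1]=C('v')+0=3+0=3
L[2]='$': occ=0, LF[2]=C('$')+0=0+0=0
L[3]='z': occ=0, LF[3]=C('z')+0=6+0=6
L[4]='w': occ=1, LF[4]=C('w')+1=4+1=5
L[5]='s': occ=0, LF[5]=C('s')+0=1+0=1
L[6]='u': occ=0, LF[6]=C('u')+0=2+0=2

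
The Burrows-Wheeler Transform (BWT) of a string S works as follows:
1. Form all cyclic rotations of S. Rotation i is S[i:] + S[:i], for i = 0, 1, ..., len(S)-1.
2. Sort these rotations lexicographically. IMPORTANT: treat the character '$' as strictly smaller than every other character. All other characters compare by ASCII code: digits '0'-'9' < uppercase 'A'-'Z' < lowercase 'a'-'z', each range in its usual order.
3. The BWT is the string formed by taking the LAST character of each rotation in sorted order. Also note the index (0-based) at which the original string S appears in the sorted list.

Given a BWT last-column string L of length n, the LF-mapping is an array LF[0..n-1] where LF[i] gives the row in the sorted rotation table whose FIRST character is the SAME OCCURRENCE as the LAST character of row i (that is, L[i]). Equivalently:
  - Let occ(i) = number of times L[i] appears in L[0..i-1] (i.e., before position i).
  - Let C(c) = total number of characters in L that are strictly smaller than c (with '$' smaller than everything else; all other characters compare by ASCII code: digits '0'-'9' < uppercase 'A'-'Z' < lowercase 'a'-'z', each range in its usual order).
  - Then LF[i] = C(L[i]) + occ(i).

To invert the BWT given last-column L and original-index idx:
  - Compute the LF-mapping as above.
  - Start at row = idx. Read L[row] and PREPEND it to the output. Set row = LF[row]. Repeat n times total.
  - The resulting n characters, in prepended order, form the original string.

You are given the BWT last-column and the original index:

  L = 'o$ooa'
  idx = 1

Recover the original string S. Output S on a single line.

LF mapping: 2 0 3 4 1
Walk LF starting at row 1, prepending L[row]:
  step 1: row=1, L[1]='$', prepend. Next row=LF[1]=0
  step 2: row=0, L[0]='o', prepend. Next row=LF[0]=2
  step 3: row=2, L[2]='o', prepend. Next row=LF[2]=3
  step 4: row=3, L[3]='o', prepend. Next row=LF[3]=4
  step 5: row=4, L[4]='a', prepend. Next row=LF[4]=1
Reversed output: aooo$

Answer: aooo$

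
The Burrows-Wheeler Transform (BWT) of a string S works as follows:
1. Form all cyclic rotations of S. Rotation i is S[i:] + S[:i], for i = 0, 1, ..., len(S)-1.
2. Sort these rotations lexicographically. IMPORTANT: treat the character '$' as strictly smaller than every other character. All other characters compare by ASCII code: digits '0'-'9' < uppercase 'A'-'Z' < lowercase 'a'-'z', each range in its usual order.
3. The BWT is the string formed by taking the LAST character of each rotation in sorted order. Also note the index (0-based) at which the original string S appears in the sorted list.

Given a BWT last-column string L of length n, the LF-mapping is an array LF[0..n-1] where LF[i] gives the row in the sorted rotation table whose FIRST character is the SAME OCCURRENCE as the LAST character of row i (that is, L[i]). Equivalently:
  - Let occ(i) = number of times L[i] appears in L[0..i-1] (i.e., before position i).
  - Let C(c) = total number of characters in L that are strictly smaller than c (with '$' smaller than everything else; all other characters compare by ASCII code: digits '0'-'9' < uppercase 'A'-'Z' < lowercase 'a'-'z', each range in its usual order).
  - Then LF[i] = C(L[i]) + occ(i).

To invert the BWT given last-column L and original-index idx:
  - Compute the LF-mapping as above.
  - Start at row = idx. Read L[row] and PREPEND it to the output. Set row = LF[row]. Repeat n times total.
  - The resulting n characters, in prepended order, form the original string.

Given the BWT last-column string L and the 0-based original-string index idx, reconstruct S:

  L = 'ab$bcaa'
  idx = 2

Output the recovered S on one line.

Answer: abacba$

Derivation:
LF mapping: 1 4 0 5 6 2 3
Walk LF starting at row 2, prepending L[row]:
  step 1: row=2, L[2]='$', prepend. Next row=LF[2]=0
  step 2: row=0, L[0]='a', prepend. Next row=LF[0]=1
  step 3: row=1, L[1]='b', prepend. Next row=LF[1]=4
  step 4: row=4, L[4]='c', prepend. Next row=LF[4]=6
  step 5: row=6, L[6]='a', prepend. Next row=LF[6]=3
  step 6: row=3, L[3]='b', prepend. Next row=LF[3]=5
  step 7: row=5, L[5]='a', prepend. Next row=LF[5]=2
Reversed output: abacba$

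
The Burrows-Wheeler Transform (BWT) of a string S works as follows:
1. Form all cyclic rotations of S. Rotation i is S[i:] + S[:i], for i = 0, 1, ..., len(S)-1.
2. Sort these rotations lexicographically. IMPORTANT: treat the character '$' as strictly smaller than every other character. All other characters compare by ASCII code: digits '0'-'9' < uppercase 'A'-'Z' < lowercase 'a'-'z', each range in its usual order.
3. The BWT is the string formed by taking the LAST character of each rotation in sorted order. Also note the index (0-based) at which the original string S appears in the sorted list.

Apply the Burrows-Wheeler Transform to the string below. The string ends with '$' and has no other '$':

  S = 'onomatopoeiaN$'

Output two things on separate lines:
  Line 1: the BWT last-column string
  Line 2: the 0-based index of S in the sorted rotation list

All 14 rotations (rotation i = S[i:]+S[:i]):
  rot[0] = onomatopoeiaN$
  rot[1] = nomatopoeiaN$o
  rot[2] = omatopoeiaN$on
  rot[3] = matopoeiaN$ono
  rot[4] = atopoeiaN$onom
  rot[5] = topoeiaN$onoma
  rot[6] = opoeiaN$onomat
  rot[7] = poeiaN$onomato
  rot[8] = oeiaN$onomatop
  rot[9] = eiaN$onomatopo
  rot[10] = iaN$onomatopoe
  rot[11] = aN$onomatopoei
  rot[12] = N$onomatopoeia
  rot[13] = $onomatopoeiaN
Sorted (with $ < everything):
  sorted[0] = $onomatopoeiaN  (last char: 'N')
  sorted[1] = N$onomatopoeia  (last char: 'a')
  sorted[2] = aN$onomatopoei  (last char: 'i')
  sorted[3] = atopoeiaN$onom  (last char: 'm')
  sorted[4] = eiaN$onomatopo  (last char: 'o')
  sorted[5] = iaN$onomatopoe  (last char: 'e')
  sorted[6] = matopoeiaN$ono  (last char: 'o')
  sorted[7] = nomatopoeiaN$o  (last char: 'o')
  sorted[8] = oeiaN$onomatop  (last char: 'p')
  sorted[9] = omatopoeiaN$on  (last char: 'n')
  sorted[10] = onomatopoeiaN$  (last char: '$')
  sorted[11] = opoeiaN$onomat  (last char: 't')
  sorted[12] = poeiaN$onomato  (last char: 'o')
  sorted[13] = topoeiaN$onoma  (last char: 'a')
Last column: Naimoeoopn$toa
Original string S is at sorted index 10

Answer: Naimoeoopn$toa
10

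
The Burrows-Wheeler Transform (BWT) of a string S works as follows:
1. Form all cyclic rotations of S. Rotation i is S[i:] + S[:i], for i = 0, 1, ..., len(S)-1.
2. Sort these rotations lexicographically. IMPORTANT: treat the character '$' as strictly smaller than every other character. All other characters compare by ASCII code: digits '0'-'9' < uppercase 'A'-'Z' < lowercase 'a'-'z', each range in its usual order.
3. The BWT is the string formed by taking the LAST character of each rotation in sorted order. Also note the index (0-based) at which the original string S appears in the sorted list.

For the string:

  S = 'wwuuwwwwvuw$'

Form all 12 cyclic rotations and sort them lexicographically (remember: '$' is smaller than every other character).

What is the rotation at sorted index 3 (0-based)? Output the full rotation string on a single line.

All 12 rotations (rotation i = S[i:]+S[:i]):
  rot[0] = wwuuwwwwvuw$
  rot[1] = wuuwwwwvuw$w
  rot[2] = uuwwwwvuw$ww
  rot[3] = uwwwwvuw$wwu
  rot[4] = wwwwvuw$wwuu
  rot[5] = wwwvuw$wwuuw
  rot[6] = wwvuw$wwuuww
  rot[7] = wvuw$wwuuwww
  rot[8] = vuw$wwuuwwww
  rot[9] = uw$wwuuwwwwv
  rot[10] = w$wwuuwwwwvu
  rot[11] = $wwuuwwwwvuw
Sorted (with $ < everything):
  sorted[0] = $wwuuwwwwvuw
  sorted[1] = uuwwwwvuw$ww
  sorted[2] = uw$wwuuwwwwv
  sorted[3] = uwwwwvuw$wwu
  sorted[4] = vuw$wwuuwwww
  sorted[5] = w$wwuuwwwwvu
  sorted[6] = wuuwwwwvuw$w
  sorted[7] = wvuw$wwuuwww
  sorted[8] = wwuuwwwwvuw$
  sorted[9] = wwvuw$wwuuww
  sorted[10] = wwwvuw$wwuuw
  sorted[11] = wwwwvuw$wwuu
sorted[3] = uwwwwvuw$wwu

Answer: uwwwwvuw$wwu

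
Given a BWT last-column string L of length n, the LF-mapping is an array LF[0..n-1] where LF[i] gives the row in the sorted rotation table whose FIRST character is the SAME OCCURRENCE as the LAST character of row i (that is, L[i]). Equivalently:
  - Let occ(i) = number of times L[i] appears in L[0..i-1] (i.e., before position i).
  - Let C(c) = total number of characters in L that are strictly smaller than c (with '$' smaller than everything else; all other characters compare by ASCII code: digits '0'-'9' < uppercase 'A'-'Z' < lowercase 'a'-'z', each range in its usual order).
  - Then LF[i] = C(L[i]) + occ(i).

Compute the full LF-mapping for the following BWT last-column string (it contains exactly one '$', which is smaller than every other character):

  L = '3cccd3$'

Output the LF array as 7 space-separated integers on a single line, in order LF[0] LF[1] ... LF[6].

Char counts: '$':1, '3':2, 'c':3, 'd':1
C (first-col start): C('$')=0, C('3')=1, C('c')=3, C('d')=6
L[0]='3': occ=0, LF[0]=C('3')+0=1+0=1
L[1]='c': occ=0, LF[1]=C('c')+0=3+0=3
L[2]='c': occ=1, LF[2]=C('c')+1=3+1=4
L[3]='c': occ=2, LF[3]=C('c')+2=3+2=5
L[4]='d': occ=0, LF[4]=C('d')+0=6+0=6
L[5]='3': occ=1, LF[5]=C('3')+1=1+1=2
L[6]='$': occ=0, LF[6]=C('$')+0=0+0=0

Answer: 1 3 4 5 6 2 0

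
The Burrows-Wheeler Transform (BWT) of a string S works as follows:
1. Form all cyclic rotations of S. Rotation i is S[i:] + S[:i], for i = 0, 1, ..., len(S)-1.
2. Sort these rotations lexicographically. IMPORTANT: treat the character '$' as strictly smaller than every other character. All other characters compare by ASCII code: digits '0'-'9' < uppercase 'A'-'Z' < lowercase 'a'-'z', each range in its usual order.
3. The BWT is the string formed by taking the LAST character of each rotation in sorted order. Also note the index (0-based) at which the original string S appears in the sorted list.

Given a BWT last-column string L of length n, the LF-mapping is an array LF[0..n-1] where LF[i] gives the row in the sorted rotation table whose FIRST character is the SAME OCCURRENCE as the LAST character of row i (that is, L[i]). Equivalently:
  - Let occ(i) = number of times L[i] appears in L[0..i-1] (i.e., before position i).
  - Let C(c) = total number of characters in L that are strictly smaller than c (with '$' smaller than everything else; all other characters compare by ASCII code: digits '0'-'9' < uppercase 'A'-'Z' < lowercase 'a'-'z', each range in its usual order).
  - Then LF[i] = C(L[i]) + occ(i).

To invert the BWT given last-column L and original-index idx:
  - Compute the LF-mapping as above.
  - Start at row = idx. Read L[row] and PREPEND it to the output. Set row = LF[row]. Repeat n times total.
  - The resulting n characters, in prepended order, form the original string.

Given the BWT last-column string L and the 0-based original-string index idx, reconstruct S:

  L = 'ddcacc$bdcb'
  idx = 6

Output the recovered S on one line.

Answer: cccbcdabdd$

Derivation:
LF mapping: 8 9 4 1 5 6 0 2 10 7 3
Walk LF starting at row 6, prepending L[row]:
  step 1: row=6, L[6]='$', prepend. Next row=LF[6]=0
  step 2: row=0, L[0]='d', prepend. Next row=LF[0]=8
  step 3: row=8, L[8]='d', prepend. Next row=LF[8]=10
  step 4: row=10, L[10]='b', prepend. Next row=LF[10]=3
  step 5: row=3, L[3]='a', prepend. Next row=LF[3]=1
  step 6: row=1, L[1]='d', prepend. Next row=LF[1]=9
  step 7: row=9, L[9]='c', prepend. Next row=LF[9]=7
  step 8: row=7, L[7]='b', prepend. Next row=LF[7]=2
  step 9: row=2, L[2]='c', prepend. Next row=LF[2]=4
  step 10: row=4, L[4]='c', prepend. Next row=LF[4]=5
  step 11: row=5, L[5]='c', prepend. Next row=LF[5]=6
Reversed output: cccbcdabdd$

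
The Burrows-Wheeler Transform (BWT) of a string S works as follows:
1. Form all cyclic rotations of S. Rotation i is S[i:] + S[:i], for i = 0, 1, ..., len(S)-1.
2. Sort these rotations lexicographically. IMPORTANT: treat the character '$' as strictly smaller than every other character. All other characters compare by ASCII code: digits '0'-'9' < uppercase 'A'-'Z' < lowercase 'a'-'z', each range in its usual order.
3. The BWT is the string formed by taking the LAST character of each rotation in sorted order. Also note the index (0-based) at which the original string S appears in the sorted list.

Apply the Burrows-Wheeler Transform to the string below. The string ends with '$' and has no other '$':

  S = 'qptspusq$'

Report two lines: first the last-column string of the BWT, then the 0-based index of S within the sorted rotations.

Answer: qqss$tupp
4

Derivation:
All 9 rotations (rotation i = S[i:]+S[:i]):
  rot[0] = qptspusq$
  rot[1] = ptspusq$q
  rot[2] = tspusq$qp
  rot[3] = spusq$qpt
  rot[4] = pusq$qpts
  rot[5] = usq$qptsp
  rot[6] = sq$qptspu
  rot[7] = q$qptspus
  rot[8] = $qptspusq
Sorted (with $ < everything):
  sorted[0] = $qptspusq  (last char: 'q')
  sorted[1] = ptspusq$q  (last char: 'q')
  sorted[2] = pusq$qpts  (last char: 's')
  sorted[3] = q$qptspus  (last char: 's')
  sorted[4] = qptspusq$  (last char: '$')
  sorted[5] = spusq$qpt  (last char: 't')
  sorted[6] = sq$qptspu  (last char: 'u')
  sorted[7] = tspusq$qp  (last char: 'p')
  sorted[8] = usq$qptsp  (last char: 'p')
Last column: qqss$tupp
Original string S is at sorted index 4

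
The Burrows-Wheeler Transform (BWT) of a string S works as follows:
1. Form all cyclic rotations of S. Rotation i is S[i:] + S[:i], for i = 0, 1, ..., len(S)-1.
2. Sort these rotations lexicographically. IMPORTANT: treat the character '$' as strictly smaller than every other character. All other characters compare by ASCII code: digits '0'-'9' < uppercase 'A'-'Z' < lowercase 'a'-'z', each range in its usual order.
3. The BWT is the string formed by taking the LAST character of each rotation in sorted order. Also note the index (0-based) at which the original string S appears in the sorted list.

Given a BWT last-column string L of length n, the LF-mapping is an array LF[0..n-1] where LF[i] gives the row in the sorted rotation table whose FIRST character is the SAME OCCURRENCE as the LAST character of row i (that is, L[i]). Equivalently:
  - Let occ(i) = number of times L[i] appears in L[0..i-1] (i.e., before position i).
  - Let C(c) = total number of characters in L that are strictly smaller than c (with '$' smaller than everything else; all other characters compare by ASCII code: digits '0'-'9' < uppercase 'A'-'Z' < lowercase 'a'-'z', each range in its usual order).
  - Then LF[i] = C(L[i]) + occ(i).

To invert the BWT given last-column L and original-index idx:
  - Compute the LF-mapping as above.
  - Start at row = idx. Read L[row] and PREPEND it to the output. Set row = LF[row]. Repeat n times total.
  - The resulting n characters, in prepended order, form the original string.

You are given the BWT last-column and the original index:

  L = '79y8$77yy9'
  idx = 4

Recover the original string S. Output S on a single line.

Answer: 879yyy797$

Derivation:
LF mapping: 1 5 7 4 0 2 3 8 9 6
Walk LF starting at row 4, prepending L[row]:
  step 1: row=4, L[4]='$', prepend. Next row=LF[4]=0
  step 2: row=0, L[0]='7', prepend. Next row=LF[0]=1
  step 3: row=1, L[1]='9', prepend. Next row=LF[1]=5
  step 4: row=5, L[5]='7', prepend. Next row=LF[5]=2
  step 5: row=2, L[2]='y', prepend. Next row=LF[2]=7
  step 6: row=7, L[7]='y', prepend. Next row=LF[7]=8
  step 7: row=8, L[8]='y', prepend. Next row=LF[8]=9
  step 8: row=9, L[9]='9', prepend. Next row=LF[9]=6
  step 9: row=6, L[6]='7', prepend. Next row=LF[6]=3
  step 10: row=3, L[3]='8', prepend. Next row=LF[3]=4
Reversed output: 879yyy797$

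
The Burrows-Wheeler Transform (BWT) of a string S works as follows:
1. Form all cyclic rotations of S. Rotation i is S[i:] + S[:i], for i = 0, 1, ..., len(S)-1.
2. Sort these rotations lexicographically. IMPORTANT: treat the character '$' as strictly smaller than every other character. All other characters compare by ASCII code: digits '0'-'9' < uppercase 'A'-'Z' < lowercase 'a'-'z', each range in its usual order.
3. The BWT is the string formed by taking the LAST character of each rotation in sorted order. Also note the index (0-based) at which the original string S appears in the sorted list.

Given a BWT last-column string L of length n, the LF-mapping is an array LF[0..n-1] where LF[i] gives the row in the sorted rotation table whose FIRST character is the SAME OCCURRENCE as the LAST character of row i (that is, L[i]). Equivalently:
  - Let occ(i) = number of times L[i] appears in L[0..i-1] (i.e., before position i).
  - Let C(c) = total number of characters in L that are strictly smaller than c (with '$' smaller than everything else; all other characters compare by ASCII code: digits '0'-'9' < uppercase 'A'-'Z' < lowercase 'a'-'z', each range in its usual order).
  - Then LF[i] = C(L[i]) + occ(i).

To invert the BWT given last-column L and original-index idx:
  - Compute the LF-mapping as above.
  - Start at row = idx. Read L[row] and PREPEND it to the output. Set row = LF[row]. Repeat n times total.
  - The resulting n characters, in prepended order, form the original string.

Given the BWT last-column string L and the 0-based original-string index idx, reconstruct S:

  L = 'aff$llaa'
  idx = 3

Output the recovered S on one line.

Answer: alfalfa$

Derivation:
LF mapping: 1 4 5 0 6 7 2 3
Walk LF starting at row 3, prepending L[row]:
  step 1: row=3, L[3]='$', prepend. Next row=LF[3]=0
  step 2: row=0, L[0]='a', prepend. Next row=LF[0]=1
  step 3: row=1, L[1]='f', prepend. Next row=LF[1]=4
  step 4: row=4, L[4]='l', prepend. Next row=LF[4]=6
  step 5: row=6, L[6]='a', prepend. Next row=LF[6]=2
  step 6: row=2, L[2]='f', prepend. Next row=LF[2]=5
  step 7: row=5, L[5]='l', prepend. Next row=LF[5]=7
  step 8: row=7, L[7]='a', prepend. Next row=LF[7]=3
Reversed output: alfalfa$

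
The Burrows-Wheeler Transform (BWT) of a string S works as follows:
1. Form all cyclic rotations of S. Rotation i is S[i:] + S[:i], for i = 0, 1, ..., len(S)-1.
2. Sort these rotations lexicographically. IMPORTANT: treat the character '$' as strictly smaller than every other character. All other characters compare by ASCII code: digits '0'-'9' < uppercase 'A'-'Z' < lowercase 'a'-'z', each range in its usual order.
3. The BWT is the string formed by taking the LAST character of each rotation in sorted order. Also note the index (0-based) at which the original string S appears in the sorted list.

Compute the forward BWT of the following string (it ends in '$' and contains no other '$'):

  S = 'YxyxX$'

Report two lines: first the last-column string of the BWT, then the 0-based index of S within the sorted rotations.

All 6 rotations (rotation i = S[i:]+S[:i]):
  rot[0] = YxyxX$
  rot[1] = xyxX$Y
  rot[2] = yxX$Yx
  rot[3] = xX$Yxy
  rot[4] = X$Yxyx
  rot[5] = $YxyxX
Sorted (with $ < everything):
  sorted[0] = $YxyxX  (last char: 'X')
  sorted[1] = X$Yxyx  (last char: 'x')
  sorted[2] = YxyxX$  (last char: '$')
  sorted[3] = xX$Yxy  (last char: 'y')
  sorted[4] = xyxX$Y  (last char: 'Y')
  sorted[5] = yxX$Yx  (last char: 'x')
Last column: Xx$yYx
Original string S is at sorted index 2

Answer: Xx$yYx
2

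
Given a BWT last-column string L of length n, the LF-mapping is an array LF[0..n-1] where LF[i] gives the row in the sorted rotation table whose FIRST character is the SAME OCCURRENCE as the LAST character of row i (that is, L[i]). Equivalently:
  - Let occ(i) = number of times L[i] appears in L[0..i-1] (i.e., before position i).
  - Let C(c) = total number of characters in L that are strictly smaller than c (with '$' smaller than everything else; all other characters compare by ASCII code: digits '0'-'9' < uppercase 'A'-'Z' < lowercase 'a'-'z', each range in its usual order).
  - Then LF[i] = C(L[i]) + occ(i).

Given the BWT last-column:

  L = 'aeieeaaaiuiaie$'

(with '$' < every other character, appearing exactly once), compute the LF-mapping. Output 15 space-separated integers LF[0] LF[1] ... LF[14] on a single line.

Answer: 1 6 10 7 8 2 3 4 11 14 12 5 13 9 0

Derivation:
Char counts: '$':1, 'a':5, 'e':4, 'i':4, 'u':1
C (first-col start): C('$')=0, C('a')=1, C('e')=6, C('i')=10, C('u')=14
L[0]='a': occ=0, LF[0]=C('a')+0=1+0=1
L[1]='e': occ=0, LF[1]=C('e')+0=6+0=6
L[2]='i': occ=0, LF[2]=C('i')+0=10+0=10
L[3]='e': occ=1, LF[3]=C('e')+1=6+1=7
L[4]='e': occ=2, LF[4]=C('e')+2=6+2=8
L[5]='a': occ=1, LF[5]=C('a')+1=1+1=2
L[6]='a': occ=2, LF[6]=C('a')+2=1+2=3
L[7]='a': occ=3, LF[7]=C('a')+3=1+3=4
L[8]='i': occ=1, LF[8]=C('i')+1=10+1=11
L[9]='u': occ=0, LF[9]=C('u')+0=14+0=14
L[10]='i': occ=2, LF[10]=C('i')+2=10+2=12
L[11]='a': occ=4, LF[11]=C('a')+4=1+4=5
L[12]='i': occ=3, LF[12]=C('i')+3=10+3=13
L[13]='e': occ=3, LF[13]=C('e')+3=6+3=9
L[14]='$': occ=0, LF[14]=C('$')+0=0+0=0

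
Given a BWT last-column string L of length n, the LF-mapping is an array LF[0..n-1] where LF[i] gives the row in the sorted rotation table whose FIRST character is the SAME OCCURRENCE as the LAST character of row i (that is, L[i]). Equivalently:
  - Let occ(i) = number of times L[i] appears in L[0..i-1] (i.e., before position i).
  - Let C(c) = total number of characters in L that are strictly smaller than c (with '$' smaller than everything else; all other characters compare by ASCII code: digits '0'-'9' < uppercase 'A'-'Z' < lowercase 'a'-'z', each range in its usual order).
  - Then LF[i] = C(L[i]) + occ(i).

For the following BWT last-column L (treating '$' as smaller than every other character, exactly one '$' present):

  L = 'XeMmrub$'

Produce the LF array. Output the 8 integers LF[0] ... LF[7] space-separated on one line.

Char counts: '$':1, 'M':1, 'X':1, 'b':1, 'e':1, 'm':1, 'r':1, 'u':1
C (first-col start): C('$')=0, C('M')=1, C('X')=2, C('b')=3, C('e')=4, C('m')=5, C('r')=6, C('u')=7
L[0]='X': occ=0, LF[0]=C('X')+0=2+0=2
L[1]='e': occ=0, LF[1]=C('e')+0=4+0=4
L[2]='M': occ=0, LF[2]=C('M')+0=1+0=1
L[3]='m': occ=0, LF[3]=C('m')+0=5+0=5
L[4]='r': occ=0, LF[4]=C('r')+0=6+0=6
L[5]='u': occ=0, LF[5]=C('u')+0=7+0=7
L[6]='b': occ=0, LF[6]=C('b')+0=3+0=3
L[7]='$': occ=0, LF[7]=C('$')+0=0+0=0

Answer: 2 4 1 5 6 7 3 0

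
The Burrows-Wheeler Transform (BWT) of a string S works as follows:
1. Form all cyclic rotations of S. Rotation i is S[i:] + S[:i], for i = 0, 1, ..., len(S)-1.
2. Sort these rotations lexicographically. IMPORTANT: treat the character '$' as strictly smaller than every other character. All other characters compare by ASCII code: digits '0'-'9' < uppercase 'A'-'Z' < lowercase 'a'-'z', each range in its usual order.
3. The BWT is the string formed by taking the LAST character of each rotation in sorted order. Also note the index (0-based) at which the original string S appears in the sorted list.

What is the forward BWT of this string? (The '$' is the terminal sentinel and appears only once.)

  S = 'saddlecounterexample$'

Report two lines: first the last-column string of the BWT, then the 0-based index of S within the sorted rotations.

Answer: esxeadlltrpdaucme$noe
17

Derivation:
All 21 rotations (rotation i = S[i:]+S[:i]):
  rot[0] = saddlecounterexample$
  rot[1] = addlecounterexample$s
  rot[2] = ddlecounterexample$sa
  rot[3] = dlecounterexample$sad
  rot[4] = lecounterexample$sadd
  rot[5] = ecounterexample$saddl
  rot[6] = counterexample$saddle
  rot[7] = ounterexample$saddlec
  rot[8] = unterexample$saddleco
  rot[9] = nterexample$saddlecou
  rot[10] = terexample$saddlecoun
  rot[11] = erexample$saddlecount
  rot[12] = rexample$saddlecounte
  rot[13] = example$saddlecounter
  rot[14] = xample$saddlecountere
  rot[15] = ample$saddlecounterex
  rot[16] = mple$saddlecounterexa
  rot[17] = ple$saddlecounterexam
  rot[18] = le$saddlecounterexamp
  rot[19] = e$saddlecounterexampl
  rot[20] = $saddlecounterexample
Sorted (with $ < everything):
  sorted[0] = $saddlecounterexample  (last char: 'e')
  sorted[1] = addlecounterexample$s  (last char: 's')
  sorted[2] = ample$saddlecounterex  (last char: 'x')
  sorted[3] = counterexample$saddle  (last char: 'e')
  sorted[4] = ddlecounterexample$sa  (last char: 'a')
  sorted[5] = dlecounterexample$sad  (last char: 'd')
  sorted[6] = e$saddlecounterexampl  (last char: 'l')
  sorted[7] = ecounterexample$saddl  (last char: 'l')
  sorted[8] = erexample$saddlecount  (last char: 't')
  sorted[9] = example$saddlecounter  (last char: 'r')
  sorted[10] = le$saddlecounterexamp  (last char: 'p')
  sorted[11] = lecounterexample$sadd  (last char: 'd')
  sorted[12] = mple$saddlecounterexa  (last char: 'a')
  sorted[13] = nterexample$saddlecou  (last char: 'u')
  sorted[14] = ounterexample$saddlec  (last char: 'c')
  sorted[15] = ple$saddlecounterexam  (last char: 'm')
  sorted[16] = rexample$saddlecounte  (last char: 'e')
  sorted[17] = saddlecounterexample$  (last char: '$')
  sorted[18] = terexample$saddlecoun  (last char: 'n')
  sorted[19] = unterexample$saddleco  (last char: 'o')
  sorted[20] = xample$saddlecountere  (last char: 'e')
Last column: esxeadlltrpdaucme$noe
Original string S is at sorted index 17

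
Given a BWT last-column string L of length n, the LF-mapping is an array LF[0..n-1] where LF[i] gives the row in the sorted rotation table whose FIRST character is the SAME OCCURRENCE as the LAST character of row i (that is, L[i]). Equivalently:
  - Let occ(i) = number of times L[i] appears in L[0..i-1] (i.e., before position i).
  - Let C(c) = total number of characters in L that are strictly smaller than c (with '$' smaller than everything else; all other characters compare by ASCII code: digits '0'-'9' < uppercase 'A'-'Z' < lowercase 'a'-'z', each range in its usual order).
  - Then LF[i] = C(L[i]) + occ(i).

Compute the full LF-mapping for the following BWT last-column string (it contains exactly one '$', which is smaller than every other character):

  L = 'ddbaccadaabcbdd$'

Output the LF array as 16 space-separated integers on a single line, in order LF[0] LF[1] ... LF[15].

Char counts: '$':1, 'a':4, 'b':3, 'c':3, 'd':5
C (first-col start): C('$')=0, C('a')=1, C('b')=5, C('c')=8, C('d')=11
L[0]='d': occ=0, LF[0]=C('d')+0=11+0=11
L[1]='d': occ=1, LF[1]=C('d')+1=11+1=12
L[2]='b': occ=0, LF[2]=C('b')+0=5+0=5
L[3]='a': occ=0, LF[3]=C('a')+0=1+0=1
L[4]='c': occ=0, LF[4]=C('c')+0=8+0=8
L[5]='c': occ=1, LF[5]=C('c')+1=8+1=9
L[6]='a': occ=1, LF[6]=C('a')+1=1+1=2
L[7]='d': occ=2, LF[7]=C('d')+2=11+2=13
L[8]='a': occ=2, LF[8]=C('a')+2=1+2=3
L[9]='a': occ=3, LF[9]=C('a')+3=1+3=4
L[10]='b': occ=1, LF[10]=C('b')+1=5+1=6
L[11]='c': occ=2, LF[11]=C('c')+2=8+2=10
L[12]='b': occ=2, LF[12]=C('b')+2=5+2=7
L[13]='d': occ=3, LF[13]=C('d')+3=11+3=14
L[14]='d': occ=4, LF[14]=C('d')+4=11+4=15
L[15]='$': occ=0, LF[15]=C('$')+0=0+0=0

Answer: 11 12 5 1 8 9 2 13 3 4 6 10 7 14 15 0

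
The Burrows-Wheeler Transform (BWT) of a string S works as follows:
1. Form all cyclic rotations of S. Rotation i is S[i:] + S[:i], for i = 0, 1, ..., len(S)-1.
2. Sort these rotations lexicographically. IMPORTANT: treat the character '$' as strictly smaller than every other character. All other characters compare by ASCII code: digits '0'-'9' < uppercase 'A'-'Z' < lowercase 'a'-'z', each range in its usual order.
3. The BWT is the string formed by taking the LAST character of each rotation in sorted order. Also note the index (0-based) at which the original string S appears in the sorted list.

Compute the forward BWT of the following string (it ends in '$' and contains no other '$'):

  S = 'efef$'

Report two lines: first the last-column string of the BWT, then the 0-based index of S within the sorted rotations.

All 5 rotations (rotation i = S[i:]+S[:i]):
  rot[0] = efef$
  rot[1] = fef$e
  rot[2] = ef$ef
  rot[3] = f$efe
  rot[4] = $efef
Sorted (with $ < everything):
  sorted[0] = $efef  (last char: 'f')
  sorted[1] = ef$ef  (last char: 'f')
  sorted[2] = efef$  (last char: '$')
  sorted[3] = f$efe  (last char: 'e')
  sorted[4] = fef$e  (last char: 'e')
Last column: ff$ee
Original string S is at sorted index 2

Answer: ff$ee
2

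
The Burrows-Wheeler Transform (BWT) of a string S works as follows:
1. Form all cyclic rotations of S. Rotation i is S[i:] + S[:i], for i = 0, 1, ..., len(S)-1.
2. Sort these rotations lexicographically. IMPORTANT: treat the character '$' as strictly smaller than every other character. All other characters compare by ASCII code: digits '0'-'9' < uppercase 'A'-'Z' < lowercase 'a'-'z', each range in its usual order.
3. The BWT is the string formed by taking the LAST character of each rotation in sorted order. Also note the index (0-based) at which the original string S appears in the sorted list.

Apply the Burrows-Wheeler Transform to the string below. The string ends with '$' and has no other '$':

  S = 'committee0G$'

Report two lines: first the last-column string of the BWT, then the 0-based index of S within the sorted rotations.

All 12 rotations (rotation i = S[i:]+S[:i]):
  rot[0] = committee0G$
  rot[1] = ommittee0G$c
  rot[2] = mmittee0G$co
  rot[3] = mittee0G$com
  rot[4] = ittee0G$comm
  rot[5] = ttee0G$commi
  rot[6] = tee0G$commit
  rot[7] = ee0G$committ
  rot[8] = e0G$committe
  rot[9] = 0G$committee
  rot[10] = G$committee0
  rot[11] = $committee0G
Sorted (with $ < everything):
  sorted[0] = $committee0G  (last char: 'G')
  sorted[1] = 0G$committee  (last char: 'e')
  sorted[2] = G$committee0  (last char: '0')
  sorted[3] = committee0G$  (last char: '$')
  sorted[4] = e0G$committe  (last char: 'e')
  sorted[5] = ee0G$committ  (last char: 't')
  sorted[6] = ittee0G$comm  (last char: 'm')
  sorted[7] = mittee0G$com  (last char: 'm')
  sorted[8] = mmittee0G$co  (last char: 'o')
  sorted[9] = ommittee0G$c  (last char: 'c')
  sorted[10] = tee0G$commit  (last char: 't')
  sorted[11] = ttee0G$commi  (last char: 'i')
Last column: Ge0$etmmocti
Original string S is at sorted index 3

Answer: Ge0$etmmocti
3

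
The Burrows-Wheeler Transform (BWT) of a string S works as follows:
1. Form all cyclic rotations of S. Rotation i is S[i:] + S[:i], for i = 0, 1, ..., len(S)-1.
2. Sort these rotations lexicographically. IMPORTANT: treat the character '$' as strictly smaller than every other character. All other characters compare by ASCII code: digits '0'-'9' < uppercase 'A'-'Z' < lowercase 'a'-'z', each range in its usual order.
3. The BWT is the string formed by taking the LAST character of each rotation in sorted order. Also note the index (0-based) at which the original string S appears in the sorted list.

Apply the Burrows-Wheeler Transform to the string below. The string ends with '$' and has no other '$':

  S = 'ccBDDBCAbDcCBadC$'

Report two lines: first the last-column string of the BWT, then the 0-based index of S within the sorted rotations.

Answer: CCDcCdBcDBbBAcD$a
15

Derivation:
All 17 rotations (rotation i = S[i:]+S[:i]):
  rot[0] = ccBDDBCAbDcCBadC$
  rot[1] = cBDDBCAbDcCBadC$c
  rot[2] = BDDBCAbDcCBadC$cc
  rot[3] = DDBCAbDcCBadC$ccB
  rot[4] = DBCAbDcCBadC$ccBD
  rot[5] = BCAbDcCBadC$ccBDD
  rot[6] = CAbDcCBadC$ccBDDB
  rot[7] = AbDcCBadC$ccBDDBC
  rot[8] = bDcCBadC$ccBDDBCA
  rot[9] = DcCBadC$ccBDDBCAb
  rot[10] = cCBadC$ccBDDBCAbD
  rot[11] = CBadC$ccBDDBCAbDc
  rot[12] = BadC$ccBDDBCAbDcC
  rot[13] = adC$ccBDDBCAbDcCB
  rot[14] = dC$ccBDDBCAbDcCBa
  rot[15] = C$ccBDDBCAbDcCBad
  rot[16] = $ccBDDBCAbDcCBadC
Sorted (with $ < everything):
  sorted[0] = $ccBDDBCAbDcCBadC  (last char: 'C')
  sorted[1] = AbDcCBadC$ccBDDBC  (last char: 'C')
  sorted[2] = BCAbDcCBadC$ccBDD  (last char: 'D')
  sorted[3] = BDDBCAbDcCBadC$cc  (last char: 'c')
  sorted[4] = BadC$ccBDDBCAbDcC  (last char: 'C')
  sorted[5] = C$ccBDDBCAbDcCBad  (last char: 'd')
  sorted[6] = CAbDcCBadC$ccBDDB  (last char: 'B')
  sorted[7] = CBadC$ccBDDBCAbDc  (last char: 'c')
  sorted[8] = DBCAbDcCBadC$ccBD  (last char: 'D')
  sorted[9] = DDBCAbDcCBadC$ccB  (last char: 'B')
  sorted[10] = DcCBadC$ccBDDBCAb  (last char: 'b')
  sorted[11] = adC$ccBDDBCAbDcCB  (last char: 'B')
  sorted[12] = bDcCBadC$ccBDDBCA  (last char: 'A')
  sorted[13] = cBDDBCAbDcCBadC$c  (last char: 'c')
  sorted[14] = cCBadC$ccBDDBCAbD  (last char: 'D')
  sorted[15] = ccBDDBCAbDcCBadC$  (last char: '$')
  sorted[16] = dC$ccBDDBCAbDcCBa  (last char: 'a')
Last column: CCDcCdBcDBbBAcD$a
Original string S is at sorted index 15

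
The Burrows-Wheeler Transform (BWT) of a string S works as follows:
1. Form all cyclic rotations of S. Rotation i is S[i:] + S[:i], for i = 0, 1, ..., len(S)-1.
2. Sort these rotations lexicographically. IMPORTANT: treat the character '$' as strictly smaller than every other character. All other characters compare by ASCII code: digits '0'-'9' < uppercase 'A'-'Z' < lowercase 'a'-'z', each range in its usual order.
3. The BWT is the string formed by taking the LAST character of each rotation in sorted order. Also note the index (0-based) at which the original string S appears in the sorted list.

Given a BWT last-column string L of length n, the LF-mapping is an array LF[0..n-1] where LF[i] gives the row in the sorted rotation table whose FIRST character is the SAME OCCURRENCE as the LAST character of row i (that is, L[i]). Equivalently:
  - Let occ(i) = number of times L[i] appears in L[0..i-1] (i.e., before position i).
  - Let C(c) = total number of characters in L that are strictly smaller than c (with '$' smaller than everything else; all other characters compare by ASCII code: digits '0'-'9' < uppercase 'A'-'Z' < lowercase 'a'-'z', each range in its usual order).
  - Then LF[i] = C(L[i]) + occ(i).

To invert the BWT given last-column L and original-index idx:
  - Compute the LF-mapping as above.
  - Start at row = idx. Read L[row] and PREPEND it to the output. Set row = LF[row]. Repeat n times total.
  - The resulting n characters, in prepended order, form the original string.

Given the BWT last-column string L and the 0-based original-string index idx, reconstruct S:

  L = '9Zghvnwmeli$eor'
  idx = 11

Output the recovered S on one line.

Answer: overwhelmingZ9$

Derivation:
LF mapping: 1 2 5 6 13 10 14 9 3 8 7 0 4 11 12
Walk LF starting at row 11, prepending L[row]:
  step 1: row=11, L[11]='$', prepend. Next row=LF[11]=0
  step 2: row=0, L[0]='9', prepend. Next row=LF[0]=1
  step 3: row=1, L[1]='Z', prepend. Next row=LF[1]=2
  step 4: row=2, L[2]='g', prepend. Next row=LF[2]=5
  step 5: row=5, L[5]='n', prepend. Next row=LF[5]=10
  step 6: row=10, L[10]='i', prepend. Next row=LF[10]=7
  step 7: row=7, L[7]='m', prepend. Next row=LF[7]=9
  step 8: row=9, L[9]='l', prepend. Next row=LF[9]=8
  step 9: row=8, L[8]='e', prepend. Next row=LF[8]=3
  step 10: row=3, L[3]='h', prepend. Next row=LF[3]=6
  step 11: row=6, L[6]='w', prepend. Next row=LF[6]=14
  step 12: row=14, L[14]='r', prepend. Next row=LF[14]=12
  step 13: row=12, L[12]='e', prepend. Next row=LF[12]=4
  step 14: row=4, L[4]='v', prepend. Next row=LF[4]=13
  step 15: row=13, L[13]='o', prepend. Next row=LF[13]=11
Reversed output: overwhelmingZ9$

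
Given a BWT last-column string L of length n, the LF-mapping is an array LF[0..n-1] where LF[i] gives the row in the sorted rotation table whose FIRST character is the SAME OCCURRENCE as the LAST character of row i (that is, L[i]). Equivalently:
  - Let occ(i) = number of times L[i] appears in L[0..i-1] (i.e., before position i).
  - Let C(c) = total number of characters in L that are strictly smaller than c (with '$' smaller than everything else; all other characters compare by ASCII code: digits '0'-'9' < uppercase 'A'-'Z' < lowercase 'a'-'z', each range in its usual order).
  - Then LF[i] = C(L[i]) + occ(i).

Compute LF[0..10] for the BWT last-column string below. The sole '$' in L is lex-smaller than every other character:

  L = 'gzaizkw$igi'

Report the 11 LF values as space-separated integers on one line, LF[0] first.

Char counts: '$':1, 'a':1, 'g':2, 'i':3, 'k':1, 'w':1, 'z':2
C (first-col start): C('$')=0, C('a')=1, C('g')=2, C('i')=4, C('k')=7, C('w')=8, C('z')=9
L[0]='g': occ=0, LF[0]=C('g')+0=2+0=2
L[1]='z': occ=0, LF[1]=C('z')+0=9+0=9
L[2]='a': occ=0, LF[2]=C('a')+0=1+0=1
L[3]='i': occ=0, LF[3]=C('i')+0=4+0=4
L[4]='z': occ=1, LF[4]=C('z')+1=9+1=10
L[5]='k': occ=0, LF[5]=C('k')+0=7+0=7
L[6]='w': occ=0, LF[6]=C('w')+0=8+0=8
L[7]='$': occ=0, LF[7]=C('$')+0=0+0=0
L[8]='i': occ=1, LF[8]=C('i')+1=4+1=5
L[9]='g': occ=1, LF[9]=C('g')+1=2+1=3
L[10]='i': occ=2, LF[10]=C('i')+2=4+2=6

Answer: 2 9 1 4 10 7 8 0 5 3 6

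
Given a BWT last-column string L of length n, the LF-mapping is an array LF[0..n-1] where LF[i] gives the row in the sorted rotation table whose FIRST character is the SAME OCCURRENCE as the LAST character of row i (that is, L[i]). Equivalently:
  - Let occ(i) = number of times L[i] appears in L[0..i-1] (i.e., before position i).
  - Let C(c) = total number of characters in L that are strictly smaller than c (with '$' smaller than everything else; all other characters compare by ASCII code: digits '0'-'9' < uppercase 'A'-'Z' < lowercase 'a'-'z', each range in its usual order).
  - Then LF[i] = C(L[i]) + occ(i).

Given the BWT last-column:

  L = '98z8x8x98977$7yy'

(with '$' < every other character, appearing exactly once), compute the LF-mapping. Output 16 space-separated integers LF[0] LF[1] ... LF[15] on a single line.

Answer: 8 4 15 5 11 6 12 9 7 10 1 2 0 3 13 14

Derivation:
Char counts: '$':1, '7':3, '8':4, '9':3, 'x':2, 'y':2, 'z':1
C (first-col start): C('$')=0, C('7')=1, C('8')=4, C('9')=8, C('x')=11, C('y')=13, C('z')=15
L[0]='9': occ=0, LF[0]=C('9')+0=8+0=8
L[1]='8': occ=0, LF[1]=C('8')+0=4+0=4
L[2]='z': occ=0, LF[2]=C('z')+0=15+0=15
L[3]='8': occ=1, LF[3]=C('8')+1=4+1=5
L[4]='x': occ=0, LF[4]=C('x')+0=11+0=11
L[5]='8': occ=2, LF[5]=C('8')+2=4+2=6
L[6]='x': occ=1, LF[6]=C('x')+1=11+1=12
L[7]='9': occ=1, LF[7]=C('9')+1=8+1=9
L[8]='8': occ=3, LF[8]=C('8')+3=4+3=7
L[9]='9': occ=2, LF[9]=C('9')+2=8+2=10
L[10]='7': occ=0, LF[10]=C('7')+0=1+0=1
L[11]='7': occ=1, LF[11]=C('7')+1=1+1=2
L[12]='$': occ=0, LF[12]=C('$')+0=0+0=0
L[13]='7': occ=2, LF[13]=C('7')+2=1+2=3
L[14]='y': occ=0, LF[14]=C('y')+0=13+0=13
L[15]='y': occ=1, LF[15]=C('y')+1=13+1=14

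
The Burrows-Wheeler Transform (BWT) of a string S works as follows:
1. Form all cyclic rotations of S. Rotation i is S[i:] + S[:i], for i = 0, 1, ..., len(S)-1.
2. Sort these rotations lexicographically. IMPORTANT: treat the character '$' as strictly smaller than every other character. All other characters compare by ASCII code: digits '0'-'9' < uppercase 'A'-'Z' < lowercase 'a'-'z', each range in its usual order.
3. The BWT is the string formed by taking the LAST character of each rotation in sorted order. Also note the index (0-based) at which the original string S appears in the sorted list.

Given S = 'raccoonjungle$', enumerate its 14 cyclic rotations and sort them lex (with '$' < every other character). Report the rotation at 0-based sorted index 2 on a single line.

Answer: ccoonjungle$ra

Derivation:
All 14 rotations (rotation i = S[i:]+S[:i]):
  rot[0] = raccoonjungle$
  rot[1] = accoonjungle$r
  rot[2] = ccoonjungle$ra
  rot[3] = coonjungle$rac
  rot[4] = oonjungle$racc
  rot[5] = onjungle$racco
  rot[6] = njungle$raccoo
  rot[7] = jungle$raccoon
  rot[8] = ungle$raccoonj
  rot[9] = ngle$raccoonju
  rot[10] = gle$raccoonjun
  rot[11] = le$raccoonjung
  rot[12] = e$raccoonjungl
  rot[13] = $raccoonjungle
Sorted (with $ < everything):
  sorted[0] = $raccoonjungle
  sorted[1] = accoonjungle$r
  sorted[2] = ccoonjungle$ra
  sorted[3] = coonjungle$rac
  sorted[4] = e$raccoonjungl
  sorted[5] = gle$raccoonjun
  sorted[6] = jungle$raccoon
  sorted[7] = le$raccoonjung
  sorted[8] = ngle$raccoonju
  sorted[9] = njungle$raccoo
  sorted[10] = onjungle$racco
  sorted[11] = oonjungle$racc
  sorted[12] = raccoonjungle$
  sorted[13] = ungle$raccoonj
sorted[2] = ccoonjungle$ra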